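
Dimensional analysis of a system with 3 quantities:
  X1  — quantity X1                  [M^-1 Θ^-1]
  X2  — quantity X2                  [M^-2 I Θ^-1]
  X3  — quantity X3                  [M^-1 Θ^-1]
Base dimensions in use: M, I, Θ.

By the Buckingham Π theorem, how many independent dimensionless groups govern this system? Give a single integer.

Dimensional matrix (M×I×Θ by X1×X2×X3):
  M: [-1 -2 -1]
  I: [ 0  1  0]
  Θ: [-1 -1 -1]
RREF → pivots at {X1,X2} ⇒ r = 2
n=3, r=2 ⇒ 1 dimensionless group

1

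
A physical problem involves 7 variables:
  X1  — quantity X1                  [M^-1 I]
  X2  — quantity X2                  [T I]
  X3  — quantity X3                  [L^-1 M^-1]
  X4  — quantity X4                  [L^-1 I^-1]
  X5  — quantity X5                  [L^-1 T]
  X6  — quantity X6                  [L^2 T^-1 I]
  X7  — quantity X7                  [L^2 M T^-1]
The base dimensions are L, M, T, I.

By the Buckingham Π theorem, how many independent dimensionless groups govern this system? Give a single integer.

4

Write exponents as rows L,M,T,I / cols X1,X2,X3,X4,X5,X6,X7:
  L: [ 0  0 -1 -1 -1  2  2]
  M: [-1  0 -1  0  0  0  1]
  T: [ 0  1  0  0  1 -1 -1]
  I: [ 1  1  0 -1  0  1  0]
RREF → pivots at {X1,X2,X3} ⇒ r = 3
7 vars − rank 3 = 4 Π groups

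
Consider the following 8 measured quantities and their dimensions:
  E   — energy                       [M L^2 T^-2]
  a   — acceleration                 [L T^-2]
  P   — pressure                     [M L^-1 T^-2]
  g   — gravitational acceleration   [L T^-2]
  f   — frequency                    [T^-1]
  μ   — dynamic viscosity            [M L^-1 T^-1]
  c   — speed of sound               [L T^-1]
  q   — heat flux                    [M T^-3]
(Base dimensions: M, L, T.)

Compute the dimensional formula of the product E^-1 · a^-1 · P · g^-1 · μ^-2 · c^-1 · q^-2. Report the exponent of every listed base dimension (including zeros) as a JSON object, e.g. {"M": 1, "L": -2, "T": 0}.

{"M": -4, "L": -4, "T": 13}

Dimensional matrix (M×L×T by E×a×P×g×f×μ×c×q):
  M: [ 1  0  1  0  0  1  0  1]
  L: [ 2  1 -1  1  0 -1  1  0]
  T: [-2 -2 -2 -2 -1 -1 -1 -3]
  [M]: (-1)·1+(-1)·0+(1)·1+(-1)·0+(-2)·1+(-1)·0+(-2)·1 = -4
  [L]: (-1)·2+(-1)·1+(1)·-1+(-1)·1+(-2)·-1+(-1)·1+(-2)·0 = -4
  [T]: (-1)·-2+(-1)·-2+(1)·-2+(-1)·-2+(-2)·-1+(-1)·-1+(-2)·-3 = 13
⇒ M^-4 L^-4 T^13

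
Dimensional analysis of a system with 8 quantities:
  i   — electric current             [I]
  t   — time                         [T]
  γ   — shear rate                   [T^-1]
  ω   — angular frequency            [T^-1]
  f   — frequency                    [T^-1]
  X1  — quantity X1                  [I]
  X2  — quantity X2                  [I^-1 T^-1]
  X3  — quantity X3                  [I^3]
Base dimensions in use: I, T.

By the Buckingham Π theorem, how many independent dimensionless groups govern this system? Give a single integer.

6

Dimensional matrix (I×T by i×t×γ×ω×f×X1×X2×X3):
  I: [ 1  0  0  0  0  1 -1  3]
  T: [ 0  1 -1 -1 -1  0 -1  0]
Row reduction gives pivot columns i,t; rank = 2
8 vars − rank 2 = 6 Π groups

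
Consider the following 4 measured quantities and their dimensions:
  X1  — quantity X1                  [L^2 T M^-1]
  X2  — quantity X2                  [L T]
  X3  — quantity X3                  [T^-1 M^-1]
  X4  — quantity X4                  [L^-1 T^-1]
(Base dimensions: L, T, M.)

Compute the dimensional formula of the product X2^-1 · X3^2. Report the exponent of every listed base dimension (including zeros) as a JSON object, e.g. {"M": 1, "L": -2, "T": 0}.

{"L": -1, "T": -3, "M": -2}

Dimensional matrix (L×T×M by X1×X2×X3×X4):
  L: [ 2  1  0 -1]
  T: [ 1  1 -1 -1]
  M: [-1  0 -1  0]
  [L]: (-1)·1+(2)·0 = -1
  [T]: (-1)·1+(2)·-1 = -3
  [M]: (-1)·0+(2)·-1 = -2
⇒ L^-1 T^-3 M^-2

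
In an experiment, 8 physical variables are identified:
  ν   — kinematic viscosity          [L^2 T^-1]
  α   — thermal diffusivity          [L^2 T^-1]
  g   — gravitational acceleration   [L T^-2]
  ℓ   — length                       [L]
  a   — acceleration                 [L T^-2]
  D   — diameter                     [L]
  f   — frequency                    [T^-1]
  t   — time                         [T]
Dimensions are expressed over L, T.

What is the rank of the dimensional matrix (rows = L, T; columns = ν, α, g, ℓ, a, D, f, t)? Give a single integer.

Exponent matrix [L,T] × [ν,α,g,ℓ,a,D,f,t]:
  L: [ 2  2  1  1  1  1  0  0]
  T: [-1 -1 -2  0 -2  0 -1  1]
RREF → pivots at {ν,g} ⇒ r = 2

2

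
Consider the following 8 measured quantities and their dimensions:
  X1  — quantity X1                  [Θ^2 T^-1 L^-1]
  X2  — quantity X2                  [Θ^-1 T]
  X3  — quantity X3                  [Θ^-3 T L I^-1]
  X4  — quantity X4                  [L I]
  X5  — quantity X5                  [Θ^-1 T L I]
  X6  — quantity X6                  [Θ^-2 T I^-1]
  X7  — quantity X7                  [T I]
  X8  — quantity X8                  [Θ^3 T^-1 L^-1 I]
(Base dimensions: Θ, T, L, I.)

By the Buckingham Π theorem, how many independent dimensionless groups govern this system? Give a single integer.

5

Write exponents as rows Θ,T,L,I / cols X1,X2,X3,X4,X5,X6,X7,X8:
  Θ: [ 2 -1 -3  0 -1 -2  0  3]
  T: [-1  1  1  0  1  1  1 -1]
  L: [-1  0  1  1  1  0  0 -1]
  I: [ 0  0 -1  1  1 -1  1  1]
Echelon form has 3 nonzero rows (pivots: X1,X2,X3)
n=8, r=3 ⇒ 5 dimensionless groups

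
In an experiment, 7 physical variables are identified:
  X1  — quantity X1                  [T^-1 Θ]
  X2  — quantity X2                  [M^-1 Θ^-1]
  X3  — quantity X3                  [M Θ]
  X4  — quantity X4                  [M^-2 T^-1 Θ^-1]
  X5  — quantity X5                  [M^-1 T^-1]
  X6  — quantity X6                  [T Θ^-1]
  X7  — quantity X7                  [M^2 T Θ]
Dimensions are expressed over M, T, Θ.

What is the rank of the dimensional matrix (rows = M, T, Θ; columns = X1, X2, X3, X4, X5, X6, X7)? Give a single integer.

Write exponents as rows M,T,Θ / cols X1,X2,X3,X4,X5,X6,X7:
  M: [ 0 -1  1 -2 -1  0  2]
  T: [-1  0  0 -1 -1  1  1]
  Θ: [ 1 -1  1 -1  0 -1  1]
RREF → pivots at {X1,X2} ⇒ r = 2

2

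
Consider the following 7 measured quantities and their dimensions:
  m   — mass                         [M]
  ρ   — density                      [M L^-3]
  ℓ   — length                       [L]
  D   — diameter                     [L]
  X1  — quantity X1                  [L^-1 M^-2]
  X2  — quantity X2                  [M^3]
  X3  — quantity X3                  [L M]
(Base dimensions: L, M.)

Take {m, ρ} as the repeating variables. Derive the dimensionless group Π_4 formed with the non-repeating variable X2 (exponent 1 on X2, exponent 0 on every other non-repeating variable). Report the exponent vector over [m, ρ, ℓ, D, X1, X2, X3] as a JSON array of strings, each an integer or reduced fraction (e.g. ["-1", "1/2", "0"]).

Write exponents as rows L,M / cols m,ρ,ℓ,D,X1,X2,X3:
  L: [ 0 -3  1  1 -1  0  1]
  M: [ 1  1  0  0 -2  3  1]
Row reduction gives pivot columns m,ρ; rank = 2
Pivot set = {m,ρ}, free = {ℓ,D,X1,X2,X3}
RREF:
  r0: [   1    0  1/3  1/3 -7/3    3  4/3]
  r1: [   0    1 -1/3 -1/3  1/3    0 -1/3]
Fix exponent of X2 at 1, ℓ at 0, D at 0, X1 at 0, X3 at 0; solve each RREF row for its pivot's exponent:
  r0: exp(m) + (3)·1 = 0 ⇒ exp(m) = -3
  r1: exp(ρ) + (0)·1 = 0 ⇒ exp(ρ) = 0
Π_4 = m^-3 · X2

["-3", "0", "0", "0", "0", "1", "0"]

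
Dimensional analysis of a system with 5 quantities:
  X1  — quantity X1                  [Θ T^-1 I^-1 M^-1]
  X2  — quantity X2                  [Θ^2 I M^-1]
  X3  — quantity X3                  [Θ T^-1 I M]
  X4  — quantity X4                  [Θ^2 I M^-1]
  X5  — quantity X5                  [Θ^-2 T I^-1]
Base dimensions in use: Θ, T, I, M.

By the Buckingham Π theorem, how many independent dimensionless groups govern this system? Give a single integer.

2

Write exponents as rows Θ,T,I,M / cols X1,X2,X3,X4,X5:
  Θ: [ 1  2  1  2 -2]
  T: [-1  0 -1  0  1]
  I: [-1  1  1  1 -1]
  M: [-1 -1  1 -1  0]
RREF → pivots at {X1,X2,X3} ⇒ r = 3
5 vars − rank 3 = 2 Π groups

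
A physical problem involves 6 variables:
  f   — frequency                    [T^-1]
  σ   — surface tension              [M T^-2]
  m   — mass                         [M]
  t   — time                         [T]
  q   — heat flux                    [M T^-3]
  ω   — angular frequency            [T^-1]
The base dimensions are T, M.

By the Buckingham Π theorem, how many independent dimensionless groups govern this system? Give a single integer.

Exponent matrix [T,M] × [f,σ,m,t,q,ω]:
  T: [-1 -2  0  1 -3 -1]
  M: [ 0  1  1  0  1  0]
Row reduction gives pivot columns f,σ; rank = 2
6 vars − rank 2 = 4 Π groups

4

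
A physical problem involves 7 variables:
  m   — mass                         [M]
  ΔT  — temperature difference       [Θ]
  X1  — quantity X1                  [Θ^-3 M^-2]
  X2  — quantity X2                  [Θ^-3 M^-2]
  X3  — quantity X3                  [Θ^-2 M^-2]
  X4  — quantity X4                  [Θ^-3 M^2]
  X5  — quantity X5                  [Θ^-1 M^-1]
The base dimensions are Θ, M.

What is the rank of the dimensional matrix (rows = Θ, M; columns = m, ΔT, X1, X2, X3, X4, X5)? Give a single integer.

2

Dimensional matrix (Θ×M by m×ΔT×X1×X2×X3×X4×X5):
  Θ: [ 0  1 -3 -3 -2 -3 -1]
  M: [ 1  0 -2 -2 -2  2 -1]
Row reduction gives pivot columns m,ΔT; rank = 2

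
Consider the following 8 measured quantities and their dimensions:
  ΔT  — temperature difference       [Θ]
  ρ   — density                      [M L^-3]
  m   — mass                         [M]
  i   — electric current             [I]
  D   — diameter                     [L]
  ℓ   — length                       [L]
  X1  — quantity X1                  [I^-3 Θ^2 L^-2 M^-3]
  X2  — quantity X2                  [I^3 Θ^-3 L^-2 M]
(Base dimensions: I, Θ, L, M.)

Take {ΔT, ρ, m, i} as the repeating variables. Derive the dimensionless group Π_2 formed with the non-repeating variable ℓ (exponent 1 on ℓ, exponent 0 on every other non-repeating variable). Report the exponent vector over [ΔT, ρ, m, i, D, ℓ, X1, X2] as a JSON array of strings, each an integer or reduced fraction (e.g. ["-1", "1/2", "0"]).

Write exponents as rows I,Θ,L,M / cols ΔT,ρ,m,i,D,ℓ,X1,X2:
  I: [ 0  0  0  1  0  0 -3  3]
  Θ: [ 1  0  0  0  0  0  2 -3]
  L: [ 0 -3  0  0  1  1 -2 -2]
  M: [ 0  1  1  0  0  0 -3  1]
Echelon form has 4 nonzero rows (pivots: ΔT,ρ,m,i)
Repeat: ΔT,ρ,m,i; free: D,ℓ,X1,X2
RREF:
  r0: [   1    0    0    0    0    0    2   -3]
  r1: [   0    1    0    0 -1/3 -1/3  2/3  2/3]
  r2: [   0    0    1    0  1/3  1/3 -11/3  1/3]
  r3: [   0    0    0    1    0    0   -3    3]
Fix exponent of ℓ at 1, D at 0, X1 at 0, X2 at 0; solve each RREF row for its pivot's exponent:
  r0: exp(ΔT) + (0)·1 = 0 ⇒ exp(ΔT) = 0
  r1: exp(ρ) + (-1/3)·1 = 0 ⇒ exp(ρ) = 1/3
  r2: exp(m) + (1/3)·1 = 0 ⇒ exp(m) = -1/3
  r3: exp(i) + (0)·1 = 0 ⇒ exp(i) = 0
Π_2 = ρ^(1/3) · m^(-1/3) · ℓ

["0", "1/3", "-1/3", "0", "0", "1", "0", "0"]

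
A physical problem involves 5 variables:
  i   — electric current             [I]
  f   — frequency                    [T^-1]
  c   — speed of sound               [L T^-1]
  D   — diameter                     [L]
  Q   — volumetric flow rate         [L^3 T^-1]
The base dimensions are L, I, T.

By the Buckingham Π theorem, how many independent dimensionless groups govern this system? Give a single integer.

2

Exponent matrix [L,I,T] × [i,f,c,D,Q]:
  L: [ 0  0  1  1  3]
  I: [ 1  0  0  0  0]
  T: [ 0 -1 -1  0 -1]
Row reduction gives pivot columns i,f,c; rank = 3
Π count = n − r = 5 − 3 = 2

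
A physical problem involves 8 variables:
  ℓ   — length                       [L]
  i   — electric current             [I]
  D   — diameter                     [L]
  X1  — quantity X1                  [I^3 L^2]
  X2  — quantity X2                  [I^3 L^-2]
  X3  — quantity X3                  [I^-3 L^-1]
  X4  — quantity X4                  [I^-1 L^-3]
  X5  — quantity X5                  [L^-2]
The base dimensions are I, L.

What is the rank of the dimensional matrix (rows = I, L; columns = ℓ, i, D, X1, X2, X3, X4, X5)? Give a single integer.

2

Exponent matrix [I,L] × [ℓ,i,D,X1,X2,X3,X4,X5]:
  I: [ 0  1  0  3  3 -3 -1  0]
  L: [ 1  0  1  2 -2 -1 -3 -2]
RREF → pivots at {ℓ,i} ⇒ r = 2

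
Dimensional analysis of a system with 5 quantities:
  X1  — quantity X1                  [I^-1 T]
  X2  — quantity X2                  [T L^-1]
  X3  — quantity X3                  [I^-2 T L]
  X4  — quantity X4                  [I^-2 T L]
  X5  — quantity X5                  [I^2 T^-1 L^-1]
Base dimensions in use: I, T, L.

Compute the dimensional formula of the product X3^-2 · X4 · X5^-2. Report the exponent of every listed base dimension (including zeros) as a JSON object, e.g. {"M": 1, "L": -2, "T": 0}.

{"I": -2, "T": 1, "L": 1}

Dimensional matrix (I×T×L by X1×X2×X3×X4×X5):
  I: [-1  0 -2 -2  2]
  T: [ 1  1  1  1 -1]
  L: [ 0 -1  1  1 -1]
  [I]: (-2)·-2+(1)·-2+(-2)·2 = -2
  [T]: (-2)·1+(1)·1+(-2)·-1 = 1
  [L]: (-2)·1+(1)·1+(-2)·-1 = 1
⇒ I^-2 T L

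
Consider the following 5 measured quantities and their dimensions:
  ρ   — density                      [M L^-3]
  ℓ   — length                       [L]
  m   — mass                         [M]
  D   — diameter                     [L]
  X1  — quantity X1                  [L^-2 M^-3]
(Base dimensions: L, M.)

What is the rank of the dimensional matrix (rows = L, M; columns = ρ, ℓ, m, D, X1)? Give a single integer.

Write exponents as rows L,M / cols ρ,ℓ,m,D,X1:
  L: [-3  1  0  1 -2]
  M: [ 1  0  1  0 -3]
RREF → pivots at {ρ,ℓ} ⇒ r = 2

2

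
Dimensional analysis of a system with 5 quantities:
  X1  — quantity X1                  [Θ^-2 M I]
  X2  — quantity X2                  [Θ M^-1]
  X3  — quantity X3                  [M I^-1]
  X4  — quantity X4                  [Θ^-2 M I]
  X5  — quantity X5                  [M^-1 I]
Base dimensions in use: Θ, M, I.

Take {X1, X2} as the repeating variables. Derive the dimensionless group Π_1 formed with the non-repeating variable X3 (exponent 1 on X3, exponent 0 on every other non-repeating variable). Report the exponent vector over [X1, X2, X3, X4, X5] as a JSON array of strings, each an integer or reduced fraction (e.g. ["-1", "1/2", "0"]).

Dimensional matrix (Θ×M×I by X1×X2×X3×X4×X5):
  Θ: [-2  1  0 -2  0]
  M: [ 1 -1  1  1 -1]
  I: [ 1  0 -1  1  1]
RREF → pivots at {X1,X2} ⇒ r = 2
Repeat: X1,X2; free: X3,X4,X5
RREF:
  r0: [   1    0   -1    1    1]
  r1: [   0    1   -2    0    2]
  r2: [   0    0    0    0    0]
Fix exponent of X3 at 1, X4 at 0, X5 at 0; solve each RREF row for its pivot's exponent:
  r0: exp(X1) + (-1)·1 = 0 ⇒ exp(X1) = 1
  r1: exp(X2) + (-2)·1 = 0 ⇒ exp(X2) = 2
Π_1 = X1 · X2^2 · X3

["1", "2", "1", "0", "0"]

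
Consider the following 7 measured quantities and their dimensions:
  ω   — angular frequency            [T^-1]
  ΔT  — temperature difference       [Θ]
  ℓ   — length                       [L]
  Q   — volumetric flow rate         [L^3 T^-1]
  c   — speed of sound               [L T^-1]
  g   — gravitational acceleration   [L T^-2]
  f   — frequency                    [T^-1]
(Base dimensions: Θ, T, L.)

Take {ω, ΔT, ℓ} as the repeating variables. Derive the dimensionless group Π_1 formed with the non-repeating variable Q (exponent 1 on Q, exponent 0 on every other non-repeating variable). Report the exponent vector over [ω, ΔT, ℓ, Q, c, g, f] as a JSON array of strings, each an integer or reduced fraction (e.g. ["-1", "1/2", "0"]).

Write exponents as rows Θ,T,L / cols ω,ΔT,ℓ,Q,c,g,f:
  Θ: [ 0  1  0  0  0  0  0]
  T: [-1  0  0 -1 -1 -2 -1]
  L: [ 0  0  1  3  1  1  0]
RREF → pivots at {ω,ΔT,ℓ} ⇒ r = 3
Pivot set = {ω,ΔT,ℓ}, free = {Q,c,g,f}
RREF:
  r0: [   1    0    0    1    1    2    1]
  r1: [   0    1    0    0    0    0    0]
  r2: [   0    0    1    3    1    1    0]
Fix exponent of Q at 1, c at 0, g at 0, f at 0; solve each RREF row for its pivot's exponent:
  r0: exp(ω) + (1)·1 = 0 ⇒ exp(ω) = -1
  r1: exp(ΔT) + (0)·1 = 0 ⇒ exp(ΔT) = 0
  r2: exp(ℓ) + (3)·1 = 0 ⇒ exp(ℓ) = -3
Π_1 = ω^-1 · ℓ^-3 · Q

["-1", "0", "-3", "1", "0", "0", "0"]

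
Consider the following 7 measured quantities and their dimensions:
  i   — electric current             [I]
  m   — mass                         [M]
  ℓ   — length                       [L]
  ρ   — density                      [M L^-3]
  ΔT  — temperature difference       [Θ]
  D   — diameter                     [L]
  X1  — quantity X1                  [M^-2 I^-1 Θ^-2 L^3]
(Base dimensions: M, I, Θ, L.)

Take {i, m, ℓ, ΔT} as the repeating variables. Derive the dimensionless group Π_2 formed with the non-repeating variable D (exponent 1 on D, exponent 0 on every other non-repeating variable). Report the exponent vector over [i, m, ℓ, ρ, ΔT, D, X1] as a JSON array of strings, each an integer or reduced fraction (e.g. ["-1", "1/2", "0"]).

["0", "0", "-1", "0", "0", "1", "0"]

Dimensional matrix (M×I×Θ×L by i×m×ℓ×ρ×ΔT×D×X1):
  M: [ 0  1  0  1  0  0 -2]
  I: [ 1  0  0  0  0  0 -1]
  Θ: [ 0  0  0  0  1  0 -2]
  L: [ 0  0  1 -3  0  1  3]
Row reduction gives pivot columns i,m,ℓ,ΔT; rank = 4
Pivot set = {i,m,ℓ,ΔT}, free = {ρ,D,X1}
RREF:
  r0: [   1    0    0    0    0    0   -1]
  r1: [   0    1    0    1    0    0   -2]
  r2: [   0    0    1   -3    0    1    3]
  r3: [   0    0    0    0    1    0   -2]
Fix exponent of D at 1, ρ at 0, X1 at 0; solve each RREF row for its pivot's exponent:
  r0: exp(i) + (0)·1 = 0 ⇒ exp(i) = 0
  r1: exp(m) + (0)·1 = 0 ⇒ exp(m) = 0
  r2: exp(ℓ) + (1)·1 = 0 ⇒ exp(ℓ) = -1
  r3: exp(ΔT) + (0)·1 = 0 ⇒ exp(ΔT) = 0
Π_2 = ℓ^-1 · D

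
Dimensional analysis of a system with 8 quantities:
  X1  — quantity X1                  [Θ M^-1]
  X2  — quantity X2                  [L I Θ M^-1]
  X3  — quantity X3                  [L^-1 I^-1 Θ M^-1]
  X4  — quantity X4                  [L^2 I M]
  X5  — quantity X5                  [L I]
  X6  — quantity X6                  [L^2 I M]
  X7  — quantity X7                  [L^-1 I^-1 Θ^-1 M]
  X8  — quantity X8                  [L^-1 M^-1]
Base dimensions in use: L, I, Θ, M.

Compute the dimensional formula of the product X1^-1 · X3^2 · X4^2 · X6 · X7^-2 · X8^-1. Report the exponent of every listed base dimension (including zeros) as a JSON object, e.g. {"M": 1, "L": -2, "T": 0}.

Write exponents as rows L,I,Θ,M / cols X1,X2,X3,X4,X5,X6,X7,X8:
  L: [ 0  1 -1  2  1  2 -1 -1]
  I: [ 0  1 -1  1  1  1 -1  0]
  Θ: [ 1  1  1  0  0  0 -1  0]
  M: [-1 -1 -1  1  0  1  1 -1]
  [L]: (-1)·0+(2)·-1+(2)·2+(1)·2+(-2)·-1+(-1)·-1 = 7
  [I]: (-1)·0+(2)·-1+(2)·1+(1)·1+(-2)·-1+(-1)·0 = 3
  [Θ]: (-1)·1+(2)·1+(2)·0+(1)·0+(-2)·-1+(-1)·0 = 3
  [M]: (-1)·-1+(2)·-1+(2)·1+(1)·1+(-2)·1+(-1)·-1 = 1
⇒ L^7 I^3 Θ^3 M

{"L": 7, "I": 3, "Θ": 3, "M": 1}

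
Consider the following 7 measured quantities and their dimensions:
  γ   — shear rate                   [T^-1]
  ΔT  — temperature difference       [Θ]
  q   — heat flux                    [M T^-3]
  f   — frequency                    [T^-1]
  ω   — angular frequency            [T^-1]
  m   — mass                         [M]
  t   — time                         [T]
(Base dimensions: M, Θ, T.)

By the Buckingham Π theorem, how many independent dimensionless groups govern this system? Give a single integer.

Exponent matrix [M,Θ,T] × [γ,ΔT,q,f,ω,m,t]:
  M: [ 0  0  1  0  0  1  0]
  Θ: [ 0  1  0  0  0  0  0]
  T: [-1  0 -3 -1 -1  0  1]
Row reduction gives pivot columns γ,ΔT,q; rank = 3
Π count = n − r = 7 − 3 = 4

4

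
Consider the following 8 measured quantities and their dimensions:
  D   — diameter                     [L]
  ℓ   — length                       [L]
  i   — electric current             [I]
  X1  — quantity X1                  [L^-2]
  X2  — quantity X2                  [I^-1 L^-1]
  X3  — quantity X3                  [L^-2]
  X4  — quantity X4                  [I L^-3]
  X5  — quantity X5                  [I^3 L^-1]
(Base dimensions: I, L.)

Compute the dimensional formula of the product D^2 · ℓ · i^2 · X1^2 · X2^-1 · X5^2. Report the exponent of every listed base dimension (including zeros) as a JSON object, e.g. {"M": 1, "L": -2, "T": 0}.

Dimensional matrix (I×L by D×ℓ×i×X1×X2×X3×X4×X5):
  I: [ 0  0  1  0 -1  0  1  3]
  L: [ 1  1  0 -2 -1 -2 -3 -1]
  [I]: (2)·0+(1)·0+(2)·1+(2)·0+(-1)·-1+(2)·3 = 9
  [L]: (2)·1+(1)·1+(2)·0+(2)·-2+(-1)·-1+(2)·-1 = -2
⇒ I^9 L^-2

{"I": 9, "L": -2}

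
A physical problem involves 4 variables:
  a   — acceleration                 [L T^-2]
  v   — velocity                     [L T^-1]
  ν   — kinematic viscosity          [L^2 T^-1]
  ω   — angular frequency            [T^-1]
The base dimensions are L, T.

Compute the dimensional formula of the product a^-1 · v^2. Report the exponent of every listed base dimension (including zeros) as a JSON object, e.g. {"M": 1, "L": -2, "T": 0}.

{"L": 1, "T": 0}

Exponent matrix [L,T] × [a,v,ν,ω]:
  L: [ 1  1  2  0]
  T: [-2 -1 -1 -1]
  [L]: (-1)·1+(2)·1 = 1
  [T]: (-1)·-2+(2)·-1 = 0
⇒ L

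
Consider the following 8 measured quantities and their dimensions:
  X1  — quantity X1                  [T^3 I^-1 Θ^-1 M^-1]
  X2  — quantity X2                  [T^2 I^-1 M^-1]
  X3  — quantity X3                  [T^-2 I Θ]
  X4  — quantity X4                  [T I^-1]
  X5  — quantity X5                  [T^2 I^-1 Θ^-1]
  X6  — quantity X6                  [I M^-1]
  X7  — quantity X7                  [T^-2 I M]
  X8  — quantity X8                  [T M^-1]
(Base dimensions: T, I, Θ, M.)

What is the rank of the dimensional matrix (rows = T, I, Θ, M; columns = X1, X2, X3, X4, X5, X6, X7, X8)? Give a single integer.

3

Write exponents as rows T,I,Θ,M / cols X1,X2,X3,X4,X5,X6,X7,X8:
  T: [ 3  2 -2  1  2  0 -2  1]
  I: [-1 -1  1 -1 -1  1  1  0]
  Θ: [-1  0  1  0 -1  0  0  0]
  M: [-1 -1  0  0  0 -1  1 -1]
Echelon form has 3 nonzero rows (pivots: X1,X2,X3)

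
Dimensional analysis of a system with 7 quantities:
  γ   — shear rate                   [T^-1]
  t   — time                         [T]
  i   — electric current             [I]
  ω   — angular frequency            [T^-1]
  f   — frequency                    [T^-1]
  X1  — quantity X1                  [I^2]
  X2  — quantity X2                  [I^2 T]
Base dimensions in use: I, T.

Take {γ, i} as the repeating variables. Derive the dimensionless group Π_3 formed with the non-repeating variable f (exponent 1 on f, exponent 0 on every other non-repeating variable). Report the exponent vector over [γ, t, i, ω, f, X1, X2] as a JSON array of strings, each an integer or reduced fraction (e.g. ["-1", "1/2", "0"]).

["-1", "0", "0", "0", "1", "0", "0"]

Exponent matrix [I,T] × [γ,t,i,ω,f,X1,X2]:
  I: [ 0  0  1  0  0  2  2]
  T: [-1  1  0 -1 -1  0  1]
Row reduction gives pivot columns γ,i; rank = 2
Repeat: γ,i; free: t,ω,f,X1,X2
RREF:
  r0: [   1   -1    0    1    1    0   -1]
  r1: [   0    0    1    0    0    2    2]
Fix exponent of f at 1, t at 0, ω at 0, X1 at 0, X2 at 0; solve each RREF row for its pivot's exponent:
  r0: exp(γ) + (1)·1 = 0 ⇒ exp(γ) = -1
  r1: exp(i) + (0)·1 = 0 ⇒ exp(i) = 0
Π_3 = γ^-1 · f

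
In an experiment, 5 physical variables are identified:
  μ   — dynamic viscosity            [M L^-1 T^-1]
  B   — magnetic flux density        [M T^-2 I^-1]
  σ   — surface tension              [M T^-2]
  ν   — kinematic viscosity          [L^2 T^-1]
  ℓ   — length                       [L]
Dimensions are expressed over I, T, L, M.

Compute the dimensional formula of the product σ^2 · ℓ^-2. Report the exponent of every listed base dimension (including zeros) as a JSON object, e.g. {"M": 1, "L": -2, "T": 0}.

{"I": 0, "T": -4, "L": -2, "M": 2}

Dimensional matrix (I×T×L×M by μ×B×σ×ν×ℓ):
  I: [ 0 -1  0  0  0]
  T: [-1 -2 -2 -1  0]
  L: [-1  0  0  2  1]
  M: [ 1  1  1  0  0]
  [I]: (2)·0+(-2)·0 = 0
  [T]: (2)·-2+(-2)·0 = -4
  [L]: (2)·0+(-2)·1 = -2
  [M]: (2)·1+(-2)·0 = 2
⇒ T^-4 L^-2 M^2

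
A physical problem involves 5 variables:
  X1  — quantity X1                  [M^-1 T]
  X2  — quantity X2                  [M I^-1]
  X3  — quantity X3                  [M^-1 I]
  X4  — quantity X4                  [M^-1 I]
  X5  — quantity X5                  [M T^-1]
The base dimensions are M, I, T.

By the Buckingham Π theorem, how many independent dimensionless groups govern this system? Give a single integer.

3

Write exponents as rows M,I,T / cols X1,X2,X3,X4,X5:
  M: [-1  1 -1 -1  1]
  I: [ 0 -1  1  1  0]
  T: [ 1  0  0  0 -1]
RREF → pivots at {X1,X2} ⇒ r = 2
n=5, r=2 ⇒ 3 dimensionless groups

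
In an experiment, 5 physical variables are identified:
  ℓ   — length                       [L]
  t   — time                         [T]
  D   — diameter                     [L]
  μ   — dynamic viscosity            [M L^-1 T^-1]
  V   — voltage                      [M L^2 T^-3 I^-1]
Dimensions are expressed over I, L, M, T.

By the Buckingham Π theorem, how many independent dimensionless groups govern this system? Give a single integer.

Exponent matrix [I,L,M,T] × [ℓ,t,D,μ,V]:
  I: [ 0  0  0  0 -1]
  L: [ 1  0  1 -1  2]
  M: [ 0  0  0  1  1]
  T: [ 0  1  0 -1 -3]
RREF → pivots at {ℓ,t,μ,V} ⇒ r = 4
5 vars − rank 4 = 1 Π group

1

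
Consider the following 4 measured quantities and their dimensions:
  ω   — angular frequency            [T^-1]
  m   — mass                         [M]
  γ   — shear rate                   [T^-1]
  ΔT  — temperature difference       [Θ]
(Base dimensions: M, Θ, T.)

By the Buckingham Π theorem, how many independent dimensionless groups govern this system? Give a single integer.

Write exponents as rows M,Θ,T / cols ω,m,γ,ΔT:
  M: [ 0  1  0  0]
  Θ: [ 0  0  0  1]
  T: [-1  0 -1  0]
Echelon form has 3 nonzero rows (pivots: ω,m,ΔT)
4 vars − rank 3 = 1 Π group

1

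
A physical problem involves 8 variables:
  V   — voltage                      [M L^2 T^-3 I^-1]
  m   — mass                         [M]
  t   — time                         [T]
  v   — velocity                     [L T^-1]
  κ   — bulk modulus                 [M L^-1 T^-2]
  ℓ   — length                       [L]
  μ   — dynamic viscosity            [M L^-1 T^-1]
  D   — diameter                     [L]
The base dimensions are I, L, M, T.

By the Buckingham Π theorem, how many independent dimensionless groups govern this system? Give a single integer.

4

Exponent matrix [I,L,M,T] × [V,m,t,v,κ,ℓ,μ,D]:
  I: [-1  0  0  0  0  0  0  0]
  L: [ 2  0  0  1 -1  1 -1  1]
  M: [ 1  1  0  0  1  0  1  0]
  T: [-3  0  1 -1 -2  0 -1  0]
RREF → pivots at {V,m,t,v} ⇒ r = 4
8 vars − rank 4 = 4 Π groups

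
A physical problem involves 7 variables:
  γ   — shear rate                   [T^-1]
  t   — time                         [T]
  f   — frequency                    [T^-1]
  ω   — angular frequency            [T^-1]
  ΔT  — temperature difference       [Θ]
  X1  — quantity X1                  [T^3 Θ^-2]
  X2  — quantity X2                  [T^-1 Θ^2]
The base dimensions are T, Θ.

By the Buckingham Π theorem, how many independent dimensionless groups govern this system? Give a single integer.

5

Write exponents as rows T,Θ / cols γ,t,f,ω,ΔT,X1,X2:
  T: [-1  1 -1 -1  0  3 -1]
  Θ: [ 0  0  0  0  1 -2  2]
Row reduction gives pivot columns γ,ΔT; rank = 2
7 vars − rank 2 = 5 Π groups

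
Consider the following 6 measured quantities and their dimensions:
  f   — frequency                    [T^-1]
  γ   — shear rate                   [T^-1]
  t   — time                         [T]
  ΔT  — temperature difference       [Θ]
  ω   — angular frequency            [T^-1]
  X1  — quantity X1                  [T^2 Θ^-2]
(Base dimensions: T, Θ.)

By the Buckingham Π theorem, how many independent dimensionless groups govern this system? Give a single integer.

Write exponents as rows T,Θ / cols f,γ,t,ΔT,ω,X1:
  T: [-1 -1  1  0 -1  2]
  Θ: [ 0  0  0  1  0 -2]
RREF → pivots at {f,ΔT} ⇒ r = 2
6 vars − rank 2 = 4 Π groups

4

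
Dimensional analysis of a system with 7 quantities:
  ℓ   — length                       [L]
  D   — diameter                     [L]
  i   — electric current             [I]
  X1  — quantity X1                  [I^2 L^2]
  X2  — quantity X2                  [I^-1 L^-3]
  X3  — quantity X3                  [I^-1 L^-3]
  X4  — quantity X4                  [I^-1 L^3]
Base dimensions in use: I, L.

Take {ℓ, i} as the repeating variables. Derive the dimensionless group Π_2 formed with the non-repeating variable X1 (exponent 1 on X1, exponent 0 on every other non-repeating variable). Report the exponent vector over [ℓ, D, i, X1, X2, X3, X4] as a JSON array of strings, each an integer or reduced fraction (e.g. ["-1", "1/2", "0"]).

["-2", "0", "-2", "1", "0", "0", "0"]

Write exponents as rows I,L / cols ℓ,D,i,X1,X2,X3,X4:
  I: [ 0  0  1  2 -1 -1 -1]
  L: [ 1  1  0  2 -3 -3  3]
Row reduction gives pivot columns ℓ,i; rank = 2
Repeat: ℓ,i; free: D,X1,X2,X3,X4
RREF:
  r0: [   1    1    0    2   -3   -3    3]
  r1: [   0    0    1    2   -1   -1   -1]
Fix exponent of X1 at 1, D at 0, X2 at 0, X3 at 0, X4 at 0; solve each RREF row for its pivot's exponent:
  r0: exp(ℓ) + (2)·1 = 0 ⇒ exp(ℓ) = -2
  r1: exp(i) + (2)·1 = 0 ⇒ exp(i) = -2
Π_2 = ℓ^-2 · i^-2 · X1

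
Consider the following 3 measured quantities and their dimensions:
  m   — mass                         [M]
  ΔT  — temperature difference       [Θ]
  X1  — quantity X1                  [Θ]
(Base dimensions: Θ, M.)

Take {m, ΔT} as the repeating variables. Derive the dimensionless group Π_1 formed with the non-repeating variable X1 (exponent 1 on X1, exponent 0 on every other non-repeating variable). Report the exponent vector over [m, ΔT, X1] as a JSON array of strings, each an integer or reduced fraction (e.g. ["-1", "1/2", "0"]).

Exponent matrix [Θ,M] × [m,ΔT,X1]:
  Θ: [ 0  1  1]
  M: [ 1  0  0]
Row reduction gives pivot columns m,ΔT; rank = 2
Repeat: m,ΔT; free: X1
RREF:
  r0: [   1    0    0]
  r1: [   0    1    1]
Fix exponent of X1 at 1; solve each RREF row for its pivot's exponent:
  r0: exp(m) + (0)·1 = 0 ⇒ exp(m) = 0
  r1: exp(ΔT) + (1)·1 = 0 ⇒ exp(ΔT) = -1
Π_1 = ΔT^-1 · X1

["0", "-1", "1"]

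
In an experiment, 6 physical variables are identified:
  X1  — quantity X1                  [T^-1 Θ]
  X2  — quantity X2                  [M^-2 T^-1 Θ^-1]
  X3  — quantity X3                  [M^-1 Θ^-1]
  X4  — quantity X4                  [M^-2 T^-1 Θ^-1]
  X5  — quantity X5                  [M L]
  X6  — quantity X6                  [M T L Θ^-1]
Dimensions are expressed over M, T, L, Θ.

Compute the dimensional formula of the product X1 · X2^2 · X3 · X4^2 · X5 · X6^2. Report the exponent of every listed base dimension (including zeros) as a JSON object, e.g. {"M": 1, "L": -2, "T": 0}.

{"M": -6, "T": -3, "L": 3, "Θ": -6}

Exponent matrix [M,T,L,Θ] × [X1,X2,X3,X4,X5,X6]:
  M: [ 0 -2 -1 -2  1  1]
  T: [-1 -1  0 -1  0  1]
  L: [ 0  0  0  0  1  1]
  Θ: [ 1 -1 -1 -1  0 -1]
  [M]: (1)·0+(2)·-2+(1)·-1+(2)·-2+(1)·1+(2)·1 = -6
  [T]: (1)·-1+(2)·-1+(1)·0+(2)·-1+(1)·0+(2)·1 = -3
  [L]: (1)·0+(2)·0+(1)·0+(2)·0+(1)·1+(2)·1 = 3
  [Θ]: (1)·1+(2)·-1+(1)·-1+(2)·-1+(1)·0+(2)·-1 = -6
⇒ M^-6 T^-3 L^3 Θ^-6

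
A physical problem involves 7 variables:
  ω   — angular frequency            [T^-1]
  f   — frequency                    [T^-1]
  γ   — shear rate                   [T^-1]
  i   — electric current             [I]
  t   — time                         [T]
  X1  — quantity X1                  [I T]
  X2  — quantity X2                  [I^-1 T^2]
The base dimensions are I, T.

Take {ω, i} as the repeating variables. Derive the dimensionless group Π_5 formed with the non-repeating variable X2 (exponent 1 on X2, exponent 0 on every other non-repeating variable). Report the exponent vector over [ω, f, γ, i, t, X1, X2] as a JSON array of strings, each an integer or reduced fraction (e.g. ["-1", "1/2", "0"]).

["2", "0", "0", "1", "0", "0", "1"]

Dimensional matrix (I×T by ω×f×γ×i×t×X1×X2):
  I: [ 0  0  0  1  0  1 -1]
  T: [-1 -1 -1  0  1  1  2]
Row reduction gives pivot columns ω,i; rank = 2
Pivot set = {ω,i}, free = {f,γ,t,X1,X2}
RREF:
  r0: [   1    1    1    0   -1   -1   -2]
  r1: [   0    0    0    1    0    1   -1]
Fix exponent of X2 at 1, f at 0, γ at 0, t at 0, X1 at 0; solve each RREF row for its pivot's exponent:
  r0: exp(ω) + (-2)·1 = 0 ⇒ exp(ω) = 2
  r1: exp(i) + (-1)·1 = 0 ⇒ exp(i) = 1
Π_5 = ω^2 · i · X2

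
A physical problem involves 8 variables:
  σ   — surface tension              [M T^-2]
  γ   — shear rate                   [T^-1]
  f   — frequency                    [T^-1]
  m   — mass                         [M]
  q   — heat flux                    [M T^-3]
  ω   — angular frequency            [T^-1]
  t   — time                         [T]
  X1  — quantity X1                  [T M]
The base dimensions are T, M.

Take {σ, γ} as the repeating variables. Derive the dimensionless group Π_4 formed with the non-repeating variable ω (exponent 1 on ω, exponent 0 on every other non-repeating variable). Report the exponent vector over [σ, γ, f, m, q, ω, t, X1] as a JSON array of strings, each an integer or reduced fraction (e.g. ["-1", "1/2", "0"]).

Write exponents as rows T,M / cols σ,γ,f,m,q,ω,t,X1:
  T: [-2 -1 -1  0 -3 -1  1  1]
  M: [ 1  0  0  1  1  0  0  1]
Row reduction gives pivot columns σ,γ; rank = 2
Pivot set = {σ,γ}, free = {f,m,q,ω,t,X1}
RREF:
  r0: [   1    0    0    1    1    0    0    1]
  r1: [   0    1    1   -2    1    1   -1   -3]
Fix exponent of ω at 1, f at 0, m at 0, q at 0, t at 0, X1 at 0; solve each RREF row for its pivot's exponent:
  r0: exp(σ) + (0)·1 = 0 ⇒ exp(σ) = 0
  r1: exp(γ) + (1)·1 = 0 ⇒ exp(γ) = -1
Π_4 = γ^-1 · ω

["0", "-1", "0", "0", "0", "1", "0", "0"]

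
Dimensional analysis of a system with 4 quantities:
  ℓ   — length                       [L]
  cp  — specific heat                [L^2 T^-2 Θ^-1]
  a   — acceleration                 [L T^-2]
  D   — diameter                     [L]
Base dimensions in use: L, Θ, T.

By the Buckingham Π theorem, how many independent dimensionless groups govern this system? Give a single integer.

1

Dimensional matrix (L×Θ×T by ℓ×cp×a×D):
  L: [ 1  2  1  1]
  Θ: [ 0 -1  0  0]
  T: [ 0 -2 -2  0]
Row reduction gives pivot columns ℓ,cp,a; rank = 3
n=4, r=3 ⇒ 1 dimensionless group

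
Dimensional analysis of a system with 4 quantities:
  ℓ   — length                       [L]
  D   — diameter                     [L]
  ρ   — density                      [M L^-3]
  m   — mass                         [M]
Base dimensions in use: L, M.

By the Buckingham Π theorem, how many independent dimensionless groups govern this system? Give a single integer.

Write exponents as rows L,M / cols ℓ,D,ρ,m:
  L: [ 1  1 -3  0]
  M: [ 0  0  1  1]
Echelon form has 2 nonzero rows (pivots: ℓ,ρ)
Π count = n − r = 4 − 2 = 2

2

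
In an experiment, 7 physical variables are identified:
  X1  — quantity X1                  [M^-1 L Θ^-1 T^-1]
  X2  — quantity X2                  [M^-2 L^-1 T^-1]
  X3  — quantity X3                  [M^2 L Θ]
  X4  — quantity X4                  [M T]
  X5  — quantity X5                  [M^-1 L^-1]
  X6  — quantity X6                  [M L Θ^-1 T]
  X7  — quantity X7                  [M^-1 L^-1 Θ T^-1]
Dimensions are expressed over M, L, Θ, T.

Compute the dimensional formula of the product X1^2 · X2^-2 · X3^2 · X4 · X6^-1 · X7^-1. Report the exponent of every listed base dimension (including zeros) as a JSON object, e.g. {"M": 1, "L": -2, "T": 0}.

Dimensional matrix (M×L×Θ×T by X1×X2×X3×X4×X5×X6×X7):
  M: [-1 -2  2  1 -1  1 -1]
  L: [ 1 -1  1  0 -1  1 -1]
  Θ: [-1  0  1  0  0 -1  1]
  T: [-1 -1  0  1  0  1 -1]
  [M]: (2)·-1+(-2)·-2+(2)·2+(1)·1+(-1)·1+(-1)·-1 = 7
  [L]: (2)·1+(-2)·-1+(2)·1+(1)·0+(-1)·1+(-1)·-1 = 6
  [Θ]: (2)·-1+(-2)·0+(2)·1+(1)·0+(-1)·-1+(-1)·1 = 0
  [T]: (2)·-1+(-2)·-1+(2)·0+(1)·1+(-1)·1+(-1)·-1 = 1
⇒ M^7 L^6 T

{"M": 7, "L": 6, "Θ": 0, "T": 1}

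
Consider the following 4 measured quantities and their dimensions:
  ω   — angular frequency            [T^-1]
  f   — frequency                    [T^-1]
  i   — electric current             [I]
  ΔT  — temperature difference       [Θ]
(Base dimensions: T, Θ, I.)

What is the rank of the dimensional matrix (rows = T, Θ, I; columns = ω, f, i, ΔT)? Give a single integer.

Dimensional matrix (T×Θ×I by ω×f×i×ΔT):
  T: [-1 -1  0  0]
  Θ: [ 0  0  0  1]
  I: [ 0  0  1  0]
RREF → pivots at {ω,i,ΔT} ⇒ r = 3

3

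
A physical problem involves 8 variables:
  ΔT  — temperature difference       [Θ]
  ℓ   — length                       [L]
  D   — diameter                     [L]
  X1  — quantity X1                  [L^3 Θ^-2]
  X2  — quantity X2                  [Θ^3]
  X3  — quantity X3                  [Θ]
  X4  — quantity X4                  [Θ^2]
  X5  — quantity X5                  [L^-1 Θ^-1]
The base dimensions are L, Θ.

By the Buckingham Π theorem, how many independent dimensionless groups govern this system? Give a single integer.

6

Exponent matrix [L,Θ] × [ΔT,ℓ,D,X1,X2,X3,X4,X5]:
  L: [ 0  1  1  3  0  0  0 -1]
  Θ: [ 1  0  0 -2  3  1  2 -1]
RREF → pivots at {ΔT,ℓ} ⇒ r = 2
Π count = n − r = 8 − 2 = 6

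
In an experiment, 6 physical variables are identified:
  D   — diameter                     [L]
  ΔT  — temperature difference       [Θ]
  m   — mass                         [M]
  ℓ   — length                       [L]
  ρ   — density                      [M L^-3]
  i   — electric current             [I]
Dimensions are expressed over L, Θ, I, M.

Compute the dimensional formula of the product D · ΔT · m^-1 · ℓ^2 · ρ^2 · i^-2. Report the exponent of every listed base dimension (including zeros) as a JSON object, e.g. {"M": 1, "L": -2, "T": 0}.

Exponent matrix [L,Θ,I,M] × [D,ΔT,m,ℓ,ρ,i]:
  L: [ 1  0  0  1 -3  0]
  Θ: [ 0  1  0  0  0  0]
  I: [ 0  0  0  0  0  1]
  M: [ 0  0  1  0  1  0]
  [L]: (1)·1+(1)·0+(-1)·0+(2)·1+(2)·-3+(-2)·0 = -3
  [Θ]: (1)·0+(1)·1+(-1)·0+(2)·0+(2)·0+(-2)·0 = 1
  [I]: (1)·0+(1)·0+(-1)·0+(2)·0+(2)·0+(-2)·1 = -2
  [M]: (1)·0+(1)·0+(-1)·1+(2)·0+(2)·1+(-2)·0 = 1
⇒ L^-3 Θ I^-2 M

{"L": -3, "Θ": 1, "I": -2, "M": 1}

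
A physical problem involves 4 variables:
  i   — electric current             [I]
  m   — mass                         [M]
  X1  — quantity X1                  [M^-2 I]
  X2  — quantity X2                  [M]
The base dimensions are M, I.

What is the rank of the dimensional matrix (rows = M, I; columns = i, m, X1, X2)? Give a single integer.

2

Dimensional matrix (M×I by i×m×X1×X2):
  M: [ 0  1 -2  1]
  I: [ 1  0  1  0]
RREF → pivots at {i,m} ⇒ r = 2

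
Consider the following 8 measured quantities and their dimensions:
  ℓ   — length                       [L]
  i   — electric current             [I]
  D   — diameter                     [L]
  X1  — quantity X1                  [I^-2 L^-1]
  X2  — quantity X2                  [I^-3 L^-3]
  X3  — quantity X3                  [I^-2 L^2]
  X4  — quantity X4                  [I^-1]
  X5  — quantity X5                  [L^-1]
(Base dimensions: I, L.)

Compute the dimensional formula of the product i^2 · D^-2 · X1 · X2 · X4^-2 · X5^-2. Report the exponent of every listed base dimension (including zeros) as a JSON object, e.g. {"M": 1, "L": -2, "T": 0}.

{"I": -1, "L": -4}

Dimensional matrix (I×L by ℓ×i×D×X1×X2×X3×X4×X5):
  I: [ 0  1  0 -2 -3 -2 -1  0]
  L: [ 1  0  1 -1 -3  2  0 -1]
  [I]: (2)·1+(-2)·0+(1)·-2+(1)·-3+(-2)·-1+(-2)·0 = -1
  [L]: (2)·0+(-2)·1+(1)·-1+(1)·-3+(-2)·0+(-2)·-1 = -4
⇒ I^-1 L^-4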